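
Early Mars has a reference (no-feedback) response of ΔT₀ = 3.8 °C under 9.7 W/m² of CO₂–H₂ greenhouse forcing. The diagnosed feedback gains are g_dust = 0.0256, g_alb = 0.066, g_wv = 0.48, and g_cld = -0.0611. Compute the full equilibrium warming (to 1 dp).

Total gain g = 0.0256 + 0.066 + 0.48 − 0.0611 = 0.5105.
Amplification A = 1/(1 − 0.5105) = 2.043.
ΔT = 3.8 × 2.043 = 7.8 °C.

7.8 °C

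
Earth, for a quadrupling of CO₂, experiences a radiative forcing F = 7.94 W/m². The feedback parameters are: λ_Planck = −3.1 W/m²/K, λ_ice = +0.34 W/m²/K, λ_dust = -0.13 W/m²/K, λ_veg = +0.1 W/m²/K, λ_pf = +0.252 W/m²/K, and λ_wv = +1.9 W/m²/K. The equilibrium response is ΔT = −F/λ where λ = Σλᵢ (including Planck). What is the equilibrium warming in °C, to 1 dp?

Net feedback parameter λ = (−3.1) + (+0.34) + (-0.13) + (+0.1) + (+0.252) + (+1.9) = -0.638 W/m²/K.
ΔT = −F/λ = −7.94/(-0.638) = 12.4 °C.

12.4 °C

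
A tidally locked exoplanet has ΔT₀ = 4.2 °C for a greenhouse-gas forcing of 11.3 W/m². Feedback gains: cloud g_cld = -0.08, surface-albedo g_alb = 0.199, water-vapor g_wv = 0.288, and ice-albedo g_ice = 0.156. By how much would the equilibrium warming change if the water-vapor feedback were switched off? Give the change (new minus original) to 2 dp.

Original: g = 0.563, ΔT = 4.2/(1−0.563) = 9.6110 °C.
Without water-vapor: g' = 0.275, ΔT' = 4.2/(1−0.275) = 5.7931 °C.
Change = 5.7931 − 9.6110 = -3.82 °C.

-3.82 °C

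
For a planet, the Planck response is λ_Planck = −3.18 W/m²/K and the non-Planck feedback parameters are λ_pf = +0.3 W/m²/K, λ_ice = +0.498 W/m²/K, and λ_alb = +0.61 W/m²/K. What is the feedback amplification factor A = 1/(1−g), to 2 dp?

Convert to gains: g_pf = 0.3/3.18 = 0.09434; g_ice = 0.498/3.18 = 0.1566; g_alb = 0.61/3.18 = 0.1918.
Total gain g = 0.44274.
A = 1/(1 − 0.44274) = 1.79.

1.79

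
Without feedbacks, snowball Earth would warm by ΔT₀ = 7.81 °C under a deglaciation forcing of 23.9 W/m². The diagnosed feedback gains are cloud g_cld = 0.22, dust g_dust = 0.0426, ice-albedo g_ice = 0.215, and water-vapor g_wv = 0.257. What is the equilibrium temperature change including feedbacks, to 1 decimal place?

Total gain g = 0.22 + 0.0426 + 0.215 + 0.257 = 0.7346.
Amplification A = 1/(1 − 0.7346) = 3.768.
ΔT = 7.81 × 3.768 = 29.4 °C.

29.4 °C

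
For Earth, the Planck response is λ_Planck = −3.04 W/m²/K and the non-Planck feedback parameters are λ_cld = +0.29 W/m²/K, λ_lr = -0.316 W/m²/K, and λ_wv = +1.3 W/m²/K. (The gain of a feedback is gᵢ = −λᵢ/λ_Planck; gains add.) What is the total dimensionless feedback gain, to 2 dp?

Convert to gains: g_cld = 0.29/3.04 = 0.09539; g_lr = -0.316/3.04 = -0.1039; g_wv = 1.3/3.04 = 0.4276.
Total gain g = 0.41909.

0.42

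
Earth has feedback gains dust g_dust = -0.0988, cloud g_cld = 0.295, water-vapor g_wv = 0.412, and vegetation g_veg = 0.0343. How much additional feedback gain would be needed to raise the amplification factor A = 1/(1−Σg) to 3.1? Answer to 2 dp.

0.03

Current total gain = 0.6425.
Target gain for A = 3.1: g* = 1 − 1/3.1 = 0.6774.
Additional gain needed = 0.6774 − 0.6425 = 0.03.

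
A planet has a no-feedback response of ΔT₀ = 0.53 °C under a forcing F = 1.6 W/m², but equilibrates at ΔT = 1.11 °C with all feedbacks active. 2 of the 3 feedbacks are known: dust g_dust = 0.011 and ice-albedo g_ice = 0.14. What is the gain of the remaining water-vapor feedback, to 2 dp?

0.37

Amplification A = ΔT/ΔT₀ = 1.11/0.53 = 2.094.
Total gain g = 1 − 1/A = 1 − 1/2.094 = 0.5224.
Known gains sum to 0.011 + 0.14 = 0.151.
g_wv = 0.5224 − 0.151 = 0.37.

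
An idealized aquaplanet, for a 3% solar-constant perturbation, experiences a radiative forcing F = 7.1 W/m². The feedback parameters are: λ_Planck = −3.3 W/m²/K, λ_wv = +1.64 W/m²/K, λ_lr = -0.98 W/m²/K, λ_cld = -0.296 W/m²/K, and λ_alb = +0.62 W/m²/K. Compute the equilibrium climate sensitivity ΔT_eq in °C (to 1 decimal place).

Net feedback parameter λ = (−3.3) + (+1.64) + (-0.98) + (-0.296) + (+0.62) = -2.316 W/m²/K.
ΔT = −F/λ = −7.1/(-2.316) = 3.1 °C.

3.1 °C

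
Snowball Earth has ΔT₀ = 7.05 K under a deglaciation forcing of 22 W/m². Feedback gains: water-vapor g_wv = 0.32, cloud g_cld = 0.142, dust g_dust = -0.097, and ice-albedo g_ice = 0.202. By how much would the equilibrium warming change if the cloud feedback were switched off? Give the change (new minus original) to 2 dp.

Original: g = 0.567, ΔT = 7.05/(1−0.567) = 16.2818 K.
Without cloud: g' = 0.425, ΔT' = 7.05/(1−0.425) = 12.2609 K.
Change = 12.2609 − 16.2818 = -4.02 K.

-4.02 K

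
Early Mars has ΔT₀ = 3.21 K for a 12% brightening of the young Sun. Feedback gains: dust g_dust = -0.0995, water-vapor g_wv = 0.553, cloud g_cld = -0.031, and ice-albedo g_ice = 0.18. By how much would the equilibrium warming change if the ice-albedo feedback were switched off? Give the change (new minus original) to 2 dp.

Original: g = 0.6025, ΔT = 3.21/(1−0.6025) = 8.0755 K.
Without ice-albedo: g' = 0.4225, ΔT' = 3.21/(1−0.4225) = 5.5584 K.
Change = 5.5584 − 8.0755 = -2.52 K.

-2.52 K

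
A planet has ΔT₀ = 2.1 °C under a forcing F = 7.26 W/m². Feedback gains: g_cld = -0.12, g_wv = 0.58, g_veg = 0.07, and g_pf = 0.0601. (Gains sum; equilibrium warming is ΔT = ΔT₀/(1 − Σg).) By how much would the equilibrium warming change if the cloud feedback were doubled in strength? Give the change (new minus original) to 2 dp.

-1.16 °C

Original: g = 0.5901, ΔT = 2.1/(1−0.5901) = 5.1232 °C.
With doubled cloud: g' = 0.4701, ΔT' = 2.1/(1−0.4701) = 3.9630 °C.
Change = 3.9630 − 5.1232 = -1.16 °C.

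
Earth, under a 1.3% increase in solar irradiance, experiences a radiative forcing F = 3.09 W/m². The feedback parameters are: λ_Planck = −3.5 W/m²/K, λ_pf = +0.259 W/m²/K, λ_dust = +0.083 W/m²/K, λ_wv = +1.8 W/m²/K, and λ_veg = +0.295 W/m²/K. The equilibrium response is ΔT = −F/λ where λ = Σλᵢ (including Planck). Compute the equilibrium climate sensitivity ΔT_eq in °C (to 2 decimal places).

2.91 °C

Net feedback parameter λ = (−3.5) + (+0.259) + (+0.083) + (+1.8) + (+0.295) = -1.063 W/m²/K.
ΔT = −F/λ = −3.09/(-1.063) = 2.91 °C.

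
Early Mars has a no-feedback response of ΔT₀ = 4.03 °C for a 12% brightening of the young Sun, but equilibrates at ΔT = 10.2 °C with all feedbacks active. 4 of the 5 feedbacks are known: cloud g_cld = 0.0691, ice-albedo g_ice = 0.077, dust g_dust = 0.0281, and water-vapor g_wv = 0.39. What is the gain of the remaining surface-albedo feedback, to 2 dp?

Amplification A = ΔT/ΔT₀ = 10.2/4.03 = 2.531.
Total gain g = 1 − 1/A = 1 − 1/2.531 = 0.6049.
Known gains sum to 0.0691 + 0.077 + 0.0281 + 0.39 = 0.5642.
g_alb = 0.6049 − 0.5642 = 0.04.

0.04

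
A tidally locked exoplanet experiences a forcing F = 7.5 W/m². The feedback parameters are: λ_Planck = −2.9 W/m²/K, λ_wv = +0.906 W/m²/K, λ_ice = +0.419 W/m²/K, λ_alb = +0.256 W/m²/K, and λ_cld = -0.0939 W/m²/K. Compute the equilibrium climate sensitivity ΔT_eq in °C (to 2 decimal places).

5.31 °C

Net feedback parameter λ = (−2.9) + (+0.906) + (+0.419) + (+0.256) + (-0.0939) = -1.4129 W/m²/K.
ΔT = −F/λ = −7.5/(-1.4129) = 5.31 °C.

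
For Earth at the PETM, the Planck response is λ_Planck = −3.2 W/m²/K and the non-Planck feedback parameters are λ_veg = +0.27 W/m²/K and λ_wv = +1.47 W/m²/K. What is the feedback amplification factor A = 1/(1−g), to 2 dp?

Convert to gains: g_veg = 0.27/3.2 = 0.08438; g_wv = 1.47/3.2 = 0.4594.
Total gain g = 0.54378.
A = 1/(1 − 0.54378) = 2.19.

2.19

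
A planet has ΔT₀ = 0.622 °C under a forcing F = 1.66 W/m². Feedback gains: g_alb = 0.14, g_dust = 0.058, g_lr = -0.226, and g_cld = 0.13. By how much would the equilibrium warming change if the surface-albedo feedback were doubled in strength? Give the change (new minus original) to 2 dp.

0.13 °C

Original: g = 0.102, ΔT = 0.622/(1−0.102) = 0.6927 °C.
With doubled surface-albedo: g' = 0.242, ΔT' = 0.622/(1−0.242) = 0.8206 °C.
Change = 0.8206 − 0.6927 = 0.13 °C.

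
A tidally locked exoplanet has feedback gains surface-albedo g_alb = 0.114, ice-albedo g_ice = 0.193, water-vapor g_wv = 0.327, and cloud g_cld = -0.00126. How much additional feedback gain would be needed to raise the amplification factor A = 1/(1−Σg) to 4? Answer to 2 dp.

Current total gain = 0.63274.
Target gain for A = 4: g* = 1 − 1/4 = 0.75.
Additional gain needed = 0.75 − 0.63274 = 0.12.

0.12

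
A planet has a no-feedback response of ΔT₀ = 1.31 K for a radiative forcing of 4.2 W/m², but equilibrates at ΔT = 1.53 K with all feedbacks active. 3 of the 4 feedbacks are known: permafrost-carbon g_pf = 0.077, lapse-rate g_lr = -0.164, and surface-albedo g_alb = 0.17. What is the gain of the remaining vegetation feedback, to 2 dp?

0.06

Amplification A = ΔT/ΔT₀ = 1.53/1.31 = 1.168.
Total gain g = 1 − 1/A = 1 − 1/1.168 = 0.1438.
Known gains sum to 0.077 − 0.164 + 0.17 = 0.083.
g_veg = 0.1438 − 0.083 = 0.06.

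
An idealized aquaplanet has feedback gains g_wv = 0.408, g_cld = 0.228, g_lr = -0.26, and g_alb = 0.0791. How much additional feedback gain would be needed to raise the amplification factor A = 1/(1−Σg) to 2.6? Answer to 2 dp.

0.16

Current total gain = 0.4551.
Target gain for A = 2.6: g* = 1 − 1/2.6 = 0.6154.
Additional gain needed = 0.6154 − 0.4551 = 0.16.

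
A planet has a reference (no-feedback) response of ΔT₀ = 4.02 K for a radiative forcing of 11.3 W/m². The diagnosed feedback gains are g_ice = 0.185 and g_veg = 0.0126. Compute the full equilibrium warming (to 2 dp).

Total gain g = 0.185 + 0.0126 = 0.1976.
Amplification A = 1/(1 − 0.1976) = 1.246.
ΔT = 4.02 × 1.246 = 5.01 K.

5.01 K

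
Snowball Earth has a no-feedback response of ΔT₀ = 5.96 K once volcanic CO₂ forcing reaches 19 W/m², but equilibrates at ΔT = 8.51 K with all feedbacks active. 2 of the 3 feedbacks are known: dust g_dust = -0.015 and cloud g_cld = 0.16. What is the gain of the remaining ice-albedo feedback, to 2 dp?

Amplification A = ΔT/ΔT₀ = 8.51/5.96 = 1.428.
Total gain g = 1 − 1/A = 1 − 1/1.428 = 0.2997.
Known gains sum to -0.015 + 0.16 = 0.145.
g_ice = 0.2997 − 0.145 = 0.15.

0.15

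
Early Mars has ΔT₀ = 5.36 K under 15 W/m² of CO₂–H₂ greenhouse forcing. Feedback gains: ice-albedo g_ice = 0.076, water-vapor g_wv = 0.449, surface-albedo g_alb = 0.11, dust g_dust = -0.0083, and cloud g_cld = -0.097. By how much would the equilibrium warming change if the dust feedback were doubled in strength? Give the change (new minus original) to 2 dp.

Original: g = 0.5297, ΔT = 5.36/(1−0.5297) = 11.3970 K.
With doubled dust: g' = 0.5214, ΔT' = 5.36/(1−0.5214) = 11.1993 K.
Change = 11.1993 − 11.3970 = -0.20 K.

-0.20 K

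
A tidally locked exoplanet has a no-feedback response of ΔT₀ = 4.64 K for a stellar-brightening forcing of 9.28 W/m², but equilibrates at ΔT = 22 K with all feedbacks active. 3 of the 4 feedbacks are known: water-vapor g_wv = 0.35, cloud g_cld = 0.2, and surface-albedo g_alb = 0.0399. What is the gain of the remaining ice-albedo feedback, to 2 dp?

Amplification A = ΔT/ΔT₀ = 22/4.64 = 4.741.
Total gain g = 1 − 1/A = 1 − 1/4.741 = 0.7891.
Known gains sum to 0.35 + 0.2 + 0.0399 = 0.5899.
g_ice = 0.7891 − 0.5899 = 0.20.

0.20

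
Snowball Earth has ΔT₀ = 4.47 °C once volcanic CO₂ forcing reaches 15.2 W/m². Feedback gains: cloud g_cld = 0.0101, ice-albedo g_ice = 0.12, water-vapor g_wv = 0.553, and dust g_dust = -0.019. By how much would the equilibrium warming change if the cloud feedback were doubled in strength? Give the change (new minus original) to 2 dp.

Original: g = 0.6641, ΔT = 4.47/(1−0.6641) = 13.3075 °C.
With doubled cloud: g' = 0.6742, ΔT' = 4.47/(1−0.6742) = 13.7201 °C.
Change = 13.7201 − 13.3075 = 0.41 °C.

0.41 °C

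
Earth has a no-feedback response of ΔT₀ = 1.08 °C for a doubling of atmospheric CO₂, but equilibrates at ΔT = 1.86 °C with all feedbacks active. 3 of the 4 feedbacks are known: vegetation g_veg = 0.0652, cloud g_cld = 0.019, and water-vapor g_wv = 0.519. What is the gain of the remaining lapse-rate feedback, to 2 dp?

-0.18

Amplification A = ΔT/ΔT₀ = 1.86/1.08 = 1.722.
Total gain g = 1 − 1/A = 1 − 1/1.722 = 0.4193.
Known gains sum to 0.0652 + 0.019 + 0.519 = 0.6032.
g_lr = 0.4193 − 0.6032 = -0.18.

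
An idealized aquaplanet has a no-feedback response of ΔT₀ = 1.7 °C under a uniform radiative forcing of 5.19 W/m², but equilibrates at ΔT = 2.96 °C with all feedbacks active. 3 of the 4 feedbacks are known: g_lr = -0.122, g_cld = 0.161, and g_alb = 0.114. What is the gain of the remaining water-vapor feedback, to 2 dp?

0.27

Amplification A = ΔT/ΔT₀ = 2.96/1.7 = 1.741.
Total gain g = 1 − 1/A = 1 − 1/1.741 = 0.4256.
Known gains sum to -0.122 + 0.161 + 0.114 = 0.153.
g_wv = 0.4256 − 0.153 = 0.27.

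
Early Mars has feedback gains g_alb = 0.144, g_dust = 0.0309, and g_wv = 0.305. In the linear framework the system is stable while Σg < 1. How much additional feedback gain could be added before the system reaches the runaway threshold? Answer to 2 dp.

0.52

Current total gain = 0.144 + 0.0309 + 0.305 = 0.4799.
Margin to runaway = 1 − 0.4799 = 0.52.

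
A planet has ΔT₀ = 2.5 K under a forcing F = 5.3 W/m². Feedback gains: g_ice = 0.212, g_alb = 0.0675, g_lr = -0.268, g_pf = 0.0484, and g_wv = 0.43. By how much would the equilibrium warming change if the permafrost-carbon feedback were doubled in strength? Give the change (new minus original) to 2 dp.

Original: g = 0.4899, ΔT = 2.5/(1−0.4899) = 4.9010 K.
With doubled permafrost-carbon: g' = 0.5383, ΔT' = 2.5/(1−0.5383) = 5.4148 K.
Change = 5.4148 − 4.9010 = 0.51 K.

0.51 K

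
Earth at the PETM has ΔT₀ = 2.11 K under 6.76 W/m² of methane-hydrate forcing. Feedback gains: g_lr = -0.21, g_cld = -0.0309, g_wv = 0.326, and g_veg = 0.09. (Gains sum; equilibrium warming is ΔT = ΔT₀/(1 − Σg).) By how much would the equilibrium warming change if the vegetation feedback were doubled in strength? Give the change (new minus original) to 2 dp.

0.31 K

Original: g = 0.1751, ΔT = 2.11/(1−0.1751) = 2.5579 K.
With doubled vegetation: g' = 0.2651, ΔT' = 2.11/(1−0.2651) = 2.8711 K.
Change = 2.8711 − 2.5579 = 0.31 K.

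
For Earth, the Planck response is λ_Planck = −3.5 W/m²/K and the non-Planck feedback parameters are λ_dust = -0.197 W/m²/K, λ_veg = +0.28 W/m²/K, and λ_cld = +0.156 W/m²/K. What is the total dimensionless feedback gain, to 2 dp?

0.07

Convert to gains: g_dust = -0.197/3.5 = -0.05629; g_veg = 0.28/3.5 = 0.08; g_cld = 0.156/3.5 = 0.04457.
Total gain g = 0.06828.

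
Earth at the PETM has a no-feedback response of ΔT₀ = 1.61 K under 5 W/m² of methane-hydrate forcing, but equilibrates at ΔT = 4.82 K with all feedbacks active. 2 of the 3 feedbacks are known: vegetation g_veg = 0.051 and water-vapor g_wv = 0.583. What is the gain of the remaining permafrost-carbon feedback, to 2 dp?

0.03

Amplification A = ΔT/ΔT₀ = 4.82/1.61 = 2.994.
Total gain g = 1 − 1/A = 1 − 1/2.994 = 0.666.
Known gains sum to 0.051 + 0.583 = 0.634.
g_pf = 0.666 − 0.634 = 0.03.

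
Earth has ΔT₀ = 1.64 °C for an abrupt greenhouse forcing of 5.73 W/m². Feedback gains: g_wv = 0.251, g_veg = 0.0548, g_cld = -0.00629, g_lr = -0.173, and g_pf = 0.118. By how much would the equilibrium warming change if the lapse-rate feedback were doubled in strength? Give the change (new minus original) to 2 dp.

-0.40 °C

Original: g = 0.24451, ΔT = 1.64/(1−0.24451) = 2.1708 °C.
With doubled lapse-rate: g' = 0.07151, ΔT' = 1.64/(1−0.07151) = 1.7663 °C.
Change = 1.7663 − 2.1708 = -0.40 °C.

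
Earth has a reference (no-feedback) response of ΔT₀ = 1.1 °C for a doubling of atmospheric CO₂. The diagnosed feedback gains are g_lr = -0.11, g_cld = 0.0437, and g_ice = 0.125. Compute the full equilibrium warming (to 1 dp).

1.2 °C

Total gain g = -0.11 + 0.0437 + 0.125 = 0.0587.
Amplification A = 1/(1 − 0.0587) = 1.062.
ΔT = 1.1 × 1.062 = 1.2 °C.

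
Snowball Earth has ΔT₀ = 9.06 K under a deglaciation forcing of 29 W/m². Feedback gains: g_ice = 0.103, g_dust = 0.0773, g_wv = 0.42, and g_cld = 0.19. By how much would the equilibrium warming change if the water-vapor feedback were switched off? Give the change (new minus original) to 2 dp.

-28.82 K

Original: g = 0.7903, ΔT = 9.06/(1−0.7903) = 43.2046 K.
Without water-vapor: g' = 0.3703, ΔT' = 9.06/(1−0.3703) = 14.3878 K.
Change = 14.3878 − 43.2046 = -28.82 K.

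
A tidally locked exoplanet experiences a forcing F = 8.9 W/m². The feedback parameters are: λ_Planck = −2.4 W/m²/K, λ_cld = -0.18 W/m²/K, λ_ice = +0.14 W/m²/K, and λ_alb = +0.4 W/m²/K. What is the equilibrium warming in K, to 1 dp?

Net feedback parameter λ = (−2.4) + (-0.18) + (+0.14) + (+0.4) = -2.04 W/m²/K.
ΔT = −F/λ = −8.9/(-2.04) = 4.4 K.

4.4 K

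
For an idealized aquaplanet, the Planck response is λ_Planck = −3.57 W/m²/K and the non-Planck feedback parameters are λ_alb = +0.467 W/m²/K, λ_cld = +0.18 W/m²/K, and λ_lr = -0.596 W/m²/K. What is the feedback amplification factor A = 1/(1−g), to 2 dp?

1.01

Convert to gains: g_alb = 0.467/3.57 = 0.1308; g_cld = 0.18/3.57 = 0.05042; g_lr = -0.596/3.57 = -0.1669.
Total gain g = 0.01432.
A = 1/(1 − 0.01432) = 1.01.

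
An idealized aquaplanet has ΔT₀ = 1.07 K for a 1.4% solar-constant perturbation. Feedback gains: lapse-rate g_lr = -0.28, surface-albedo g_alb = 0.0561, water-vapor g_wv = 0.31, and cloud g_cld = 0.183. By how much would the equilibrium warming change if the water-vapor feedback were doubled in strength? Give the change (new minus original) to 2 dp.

1.08 K

Original: g = 0.2691, ΔT = 1.07/(1−0.2691) = 1.4639 K.
With doubled water-vapor: g' = 0.5791, ΔT' = 1.07/(1−0.5791) = 2.5422 K.
Change = 2.5422 − 1.4639 = 1.08 K.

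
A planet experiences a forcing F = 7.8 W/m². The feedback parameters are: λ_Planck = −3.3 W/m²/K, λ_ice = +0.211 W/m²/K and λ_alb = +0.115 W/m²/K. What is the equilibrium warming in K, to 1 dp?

2.6 K

Net feedback parameter λ = (−3.3) + (+0.211) + (+0.115) = -2.974 W/m²/K.
ΔT = −F/λ = −7.8/(-2.974) = 2.6 K.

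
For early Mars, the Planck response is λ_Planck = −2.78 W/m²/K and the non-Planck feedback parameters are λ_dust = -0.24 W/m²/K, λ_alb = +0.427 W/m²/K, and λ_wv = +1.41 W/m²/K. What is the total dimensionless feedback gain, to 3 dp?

Convert to gains: g_dust = -0.24/2.78 = -0.08633; g_alb = 0.427/2.78 = 0.1536; g_wv = 1.41/2.78 = 0.5072.
Total gain g = 0.57447.

0.574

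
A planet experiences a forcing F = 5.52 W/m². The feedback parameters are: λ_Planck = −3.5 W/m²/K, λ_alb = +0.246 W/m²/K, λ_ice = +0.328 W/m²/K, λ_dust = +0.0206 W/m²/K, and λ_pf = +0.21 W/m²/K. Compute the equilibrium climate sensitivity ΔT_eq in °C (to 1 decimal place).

2.0 °C

Net feedback parameter λ = (−3.5) + (+0.246) + (+0.328) + (+0.0206) + (+0.21) = -2.6954 W/m²/K.
ΔT = −F/λ = −5.52/(-2.6954) = 2.0 °C.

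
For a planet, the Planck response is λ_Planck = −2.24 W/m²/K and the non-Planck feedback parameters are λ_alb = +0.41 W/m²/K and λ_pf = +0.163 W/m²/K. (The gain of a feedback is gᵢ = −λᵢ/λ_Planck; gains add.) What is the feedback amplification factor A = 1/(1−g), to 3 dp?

Convert to gains: g_alb = 0.41/2.24 = 0.183; g_pf = 0.163/2.24 = 0.07277.
Total gain g = 0.25577.
A = 1/(1 − 0.25577) = 1.344.

1.344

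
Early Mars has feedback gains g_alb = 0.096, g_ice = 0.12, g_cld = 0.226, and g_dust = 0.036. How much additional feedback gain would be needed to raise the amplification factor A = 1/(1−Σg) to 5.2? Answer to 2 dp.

0.33

Current total gain = 0.478.
Target gain for A = 5.2: g* = 1 − 1/5.2 = 0.8077.
Additional gain needed = 0.8077 − 0.478 = 0.33.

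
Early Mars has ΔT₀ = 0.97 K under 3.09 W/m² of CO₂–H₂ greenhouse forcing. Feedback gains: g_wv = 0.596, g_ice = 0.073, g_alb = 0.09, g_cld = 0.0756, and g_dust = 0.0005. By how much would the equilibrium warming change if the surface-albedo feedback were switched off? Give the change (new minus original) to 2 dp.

Original: g = 0.8351, ΔT = 0.97/(1−0.8351) = 5.8824 K.
Without surface-albedo: g' = 0.7451, ΔT' = 0.97/(1−0.7451) = 3.8054 K.
Change = 3.8054 − 5.8824 = -2.08 K.

-2.08 K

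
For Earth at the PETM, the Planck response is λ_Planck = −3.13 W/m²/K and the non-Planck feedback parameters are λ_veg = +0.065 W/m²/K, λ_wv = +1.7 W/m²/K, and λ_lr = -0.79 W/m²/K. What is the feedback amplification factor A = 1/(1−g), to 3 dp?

Convert to gains: g_veg = 0.065/3.13 = 0.02077; g_wv = 1.7/3.13 = 0.5431; g_lr = -0.79/3.13 = -0.2524.
Total gain g = 0.31147.
A = 1/(1 − 0.31147) = 1.452.

1.452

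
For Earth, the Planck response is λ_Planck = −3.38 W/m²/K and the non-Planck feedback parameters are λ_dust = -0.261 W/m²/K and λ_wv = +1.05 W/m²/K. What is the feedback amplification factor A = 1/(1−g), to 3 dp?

Convert to gains: g_dust = -0.261/3.38 = -0.07722; g_wv = 1.05/3.38 = 0.3107.
Total gain g = 0.23348.
A = 1/(1 − 0.23348) = 1.305.

1.305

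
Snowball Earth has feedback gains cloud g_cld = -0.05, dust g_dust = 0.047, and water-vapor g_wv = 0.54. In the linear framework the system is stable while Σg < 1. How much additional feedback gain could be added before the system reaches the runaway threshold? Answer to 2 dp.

Current total gain = -0.05 + 0.047 + 0.54 = 0.537.
Margin to runaway = 1 − 0.537 = 0.46.

0.46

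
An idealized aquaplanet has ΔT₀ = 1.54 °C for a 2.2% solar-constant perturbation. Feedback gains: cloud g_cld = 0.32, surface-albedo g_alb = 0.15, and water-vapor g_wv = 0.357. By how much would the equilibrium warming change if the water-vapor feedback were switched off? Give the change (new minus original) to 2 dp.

Original: g = 0.827, ΔT = 1.54/(1−0.827) = 8.9017 °C.
Without water-vapor: g' = 0.47, ΔT' = 1.54/(1−0.47) = 2.9057 °C.
Change = 2.9057 − 8.9017 = -6.00 °C.

-6.00 °C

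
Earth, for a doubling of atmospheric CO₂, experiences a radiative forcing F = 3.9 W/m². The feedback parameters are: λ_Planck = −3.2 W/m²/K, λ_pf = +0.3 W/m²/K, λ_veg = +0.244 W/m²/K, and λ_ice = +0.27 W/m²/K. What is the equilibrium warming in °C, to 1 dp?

1.6 °C

Net feedback parameter λ = (−3.2) + (+0.3) + (+0.244) + (+0.27) = -2.386 W/m²/K.
ΔT = −F/λ = −3.9/(-2.386) = 1.6 °C.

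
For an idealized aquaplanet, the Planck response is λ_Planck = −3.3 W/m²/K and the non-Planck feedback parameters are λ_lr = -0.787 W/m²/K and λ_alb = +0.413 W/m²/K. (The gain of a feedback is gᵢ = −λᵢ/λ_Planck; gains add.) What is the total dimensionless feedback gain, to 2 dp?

-0.11

Convert to gains: g_lr = -0.787/3.3 = -0.2385; g_alb = 0.413/3.3 = 0.1252.
Total gain g = -0.1133.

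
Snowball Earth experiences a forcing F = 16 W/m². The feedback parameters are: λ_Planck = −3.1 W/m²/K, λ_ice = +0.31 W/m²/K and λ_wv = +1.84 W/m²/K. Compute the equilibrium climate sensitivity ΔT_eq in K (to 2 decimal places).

16.84 K

Net feedback parameter λ = (−3.1) + (+0.31) + (+1.84) = -0.95 W/m²/K.
ΔT = −F/λ = −16/(-0.95) = 16.84 K.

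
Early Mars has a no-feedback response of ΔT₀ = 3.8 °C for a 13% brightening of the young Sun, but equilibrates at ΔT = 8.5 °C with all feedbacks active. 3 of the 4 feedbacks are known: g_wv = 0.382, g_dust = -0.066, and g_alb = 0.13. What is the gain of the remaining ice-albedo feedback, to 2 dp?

Amplification A = ΔT/ΔT₀ = 8.5/3.8 = 2.237.
Total gain g = 1 − 1/A = 1 − 1/2.237 = 0.553.
Known gains sum to 0.382 − 0.066 + 0.13 = 0.446.
g_ice = 0.553 − 0.446 = 0.11.

0.11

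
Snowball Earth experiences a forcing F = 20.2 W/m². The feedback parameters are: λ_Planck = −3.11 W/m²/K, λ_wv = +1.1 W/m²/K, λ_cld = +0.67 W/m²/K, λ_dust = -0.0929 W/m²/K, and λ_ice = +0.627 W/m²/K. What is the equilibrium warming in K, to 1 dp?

25.1 K

Net feedback parameter λ = (−3.11) + (+1.1) + (+0.67) + (-0.0929) + (+0.627) = -0.8059 W/m²/K.
ΔT = −F/λ = −20.2/(-0.8059) = 25.1 K.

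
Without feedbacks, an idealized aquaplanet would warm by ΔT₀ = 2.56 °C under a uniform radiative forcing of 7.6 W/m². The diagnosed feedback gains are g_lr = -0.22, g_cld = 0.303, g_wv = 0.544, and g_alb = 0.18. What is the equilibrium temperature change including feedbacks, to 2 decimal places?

Total gain g = -0.22 + 0.303 + 0.544 + 0.18 = 0.807.
Amplification A = 1/(1 − 0.807) = 5.181.
ΔT = 2.56 × 5.181 = 13.26 °C.

13.26 °C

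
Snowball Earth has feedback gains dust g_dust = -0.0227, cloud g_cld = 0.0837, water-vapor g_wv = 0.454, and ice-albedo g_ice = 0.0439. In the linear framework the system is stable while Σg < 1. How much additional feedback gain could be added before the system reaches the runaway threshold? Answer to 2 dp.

0.44

Current total gain = -0.0227 + 0.0837 + 0.454 + 0.0439 = 0.5589.
Margin to runaway = 1 − 0.5589 = 0.44.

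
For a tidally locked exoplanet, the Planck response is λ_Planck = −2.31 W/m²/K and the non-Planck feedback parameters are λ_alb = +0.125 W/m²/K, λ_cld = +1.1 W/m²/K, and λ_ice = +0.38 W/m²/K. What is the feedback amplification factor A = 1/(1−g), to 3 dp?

Convert to gains: g_alb = 0.125/2.31 = 0.05411; g_cld = 1.1/2.31 = 0.4762; g_ice = 0.38/2.31 = 0.1645.
Total gain g = 0.69481.
A = 1/(1 − 0.69481) = 3.277.

3.277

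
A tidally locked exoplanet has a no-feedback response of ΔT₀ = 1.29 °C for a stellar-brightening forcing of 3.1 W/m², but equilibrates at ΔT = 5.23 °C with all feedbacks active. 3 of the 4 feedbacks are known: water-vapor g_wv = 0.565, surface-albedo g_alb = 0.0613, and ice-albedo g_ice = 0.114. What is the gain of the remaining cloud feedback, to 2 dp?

0.01

Amplification A = ΔT/ΔT₀ = 5.23/1.29 = 4.054.
Total gain g = 1 − 1/A = 1 − 1/4.054 = 0.7533.
Known gains sum to 0.565 + 0.0613 + 0.114 = 0.7403.
g_cld = 0.7533 − 0.7403 = 0.01.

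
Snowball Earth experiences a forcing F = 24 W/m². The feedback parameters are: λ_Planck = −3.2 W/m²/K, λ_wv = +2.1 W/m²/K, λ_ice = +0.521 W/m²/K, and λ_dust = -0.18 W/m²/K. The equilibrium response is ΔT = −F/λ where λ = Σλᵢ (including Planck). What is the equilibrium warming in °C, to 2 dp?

Net feedback parameter λ = (−3.2) + (+2.1) + (+0.521) + (-0.18) = -0.759 W/m²/K.
ΔT = −F/λ = −24/(-0.759) = 31.62 °C.

31.62 °C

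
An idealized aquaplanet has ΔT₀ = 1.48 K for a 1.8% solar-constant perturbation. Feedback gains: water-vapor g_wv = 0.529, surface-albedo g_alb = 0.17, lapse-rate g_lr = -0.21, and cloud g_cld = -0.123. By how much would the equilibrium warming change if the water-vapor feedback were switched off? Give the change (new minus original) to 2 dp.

-1.06 K

Original: g = 0.366, ΔT = 1.48/(1−0.366) = 2.3344 K.
Without water-vapor: g' = -0.163, ΔT' = 1.48/(1+0.163) = 1.2726 K.
Change = 1.2726 − 2.3344 = -1.06 K.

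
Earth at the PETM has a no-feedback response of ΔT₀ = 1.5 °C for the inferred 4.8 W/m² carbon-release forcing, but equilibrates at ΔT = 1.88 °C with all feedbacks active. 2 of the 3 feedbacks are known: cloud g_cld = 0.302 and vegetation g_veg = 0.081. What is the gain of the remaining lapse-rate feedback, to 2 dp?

Amplification A = ΔT/ΔT₀ = 1.88/1.5 = 1.253.
Total gain g = 1 − 1/A = 1 − 1/1.253 = 0.2019.
Known gains sum to 0.302 + 0.081 = 0.383.
g_lr = 0.2019 − 0.383 = -0.18.

-0.18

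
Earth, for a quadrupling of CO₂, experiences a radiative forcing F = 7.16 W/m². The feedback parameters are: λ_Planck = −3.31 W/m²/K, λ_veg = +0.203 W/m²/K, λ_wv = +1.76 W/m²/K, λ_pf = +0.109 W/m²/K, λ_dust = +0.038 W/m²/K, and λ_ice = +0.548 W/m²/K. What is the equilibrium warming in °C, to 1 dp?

11.0 °C

Net feedback parameter λ = (−3.31) + (+0.203) + (+1.76) + (+0.109) + (+0.038) + (+0.548) = -0.652 W/m²/K.
ΔT = −F/λ = −7.16/(-0.652) = 11.0 °C.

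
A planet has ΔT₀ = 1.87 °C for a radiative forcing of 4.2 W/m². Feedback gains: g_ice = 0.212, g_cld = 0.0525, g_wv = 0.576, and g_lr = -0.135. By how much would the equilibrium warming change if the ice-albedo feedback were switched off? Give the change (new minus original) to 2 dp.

-2.66 °C

Original: g = 0.7055, ΔT = 1.87/(1−0.7055) = 6.3497 °C.
Without ice-albedo: g' = 0.4935, ΔT' = 1.87/(1−0.4935) = 3.6920 °C.
Change = 3.6920 − 6.3497 = -2.66 °C.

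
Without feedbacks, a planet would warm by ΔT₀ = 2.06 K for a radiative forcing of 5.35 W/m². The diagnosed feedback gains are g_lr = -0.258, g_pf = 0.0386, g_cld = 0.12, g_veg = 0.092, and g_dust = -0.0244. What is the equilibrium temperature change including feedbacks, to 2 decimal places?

2.00 K

Total gain g = -0.258 + 0.0386 + 0.12 + 0.092 − 0.0244 = -0.0318.
Amplification A = 1/(1 + 0.0318) = 0.9692.
ΔT = 2.06 × 0.9692 = 2.00 K.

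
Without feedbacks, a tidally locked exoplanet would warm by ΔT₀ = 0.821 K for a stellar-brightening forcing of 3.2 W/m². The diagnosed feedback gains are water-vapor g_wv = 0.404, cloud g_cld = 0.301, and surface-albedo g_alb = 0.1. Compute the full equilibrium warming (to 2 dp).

4.21 K

Total gain g = 0.404 + 0.301 + 0.1 = 0.805.
Amplification A = 1/(1 − 0.805) = 5.128.
ΔT = 0.821 × 5.128 = 4.21 K.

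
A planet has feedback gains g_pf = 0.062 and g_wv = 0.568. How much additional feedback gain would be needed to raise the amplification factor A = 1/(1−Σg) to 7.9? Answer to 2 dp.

0.24

Current total gain = 0.63.
Target gain for A = 7.9: g* = 1 − 1/7.9 = 0.8734.
Additional gain needed = 0.8734 − 0.63 = 0.24.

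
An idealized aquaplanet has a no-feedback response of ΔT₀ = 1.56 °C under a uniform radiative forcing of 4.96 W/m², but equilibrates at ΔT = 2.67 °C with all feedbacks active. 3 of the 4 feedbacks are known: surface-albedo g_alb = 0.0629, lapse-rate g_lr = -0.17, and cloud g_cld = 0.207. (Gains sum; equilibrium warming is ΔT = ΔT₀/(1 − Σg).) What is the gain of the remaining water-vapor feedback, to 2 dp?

0.32

Amplification A = ΔT/ΔT₀ = 2.67/1.56 = 1.712.
Total gain g = 1 − 1/A = 1 − 1/1.712 = 0.4159.
Known gains sum to 0.0629 − 0.17 + 0.207 = 0.0999.
g_wv = 0.4159 − 0.0999 = 0.32.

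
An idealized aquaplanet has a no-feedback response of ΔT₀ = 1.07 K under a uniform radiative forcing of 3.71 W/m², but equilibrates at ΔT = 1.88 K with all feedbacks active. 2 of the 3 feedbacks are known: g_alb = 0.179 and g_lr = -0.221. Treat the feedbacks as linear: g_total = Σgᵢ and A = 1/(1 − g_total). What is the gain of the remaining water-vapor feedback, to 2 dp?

Amplification A = ΔT/ΔT₀ = 1.88/1.07 = 1.757.
Total gain g = 1 − 1/A = 1 − 1/1.757 = 0.4308.
Known gains sum to 0.179 − 0.221 = -0.042.
g_wv = 0.4308 + 0.042 = 0.47.

0.47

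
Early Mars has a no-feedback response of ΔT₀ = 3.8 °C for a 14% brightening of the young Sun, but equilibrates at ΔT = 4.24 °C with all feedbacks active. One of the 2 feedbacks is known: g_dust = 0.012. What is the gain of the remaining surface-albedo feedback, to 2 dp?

Amplification A = ΔT/ΔT₀ = 4.24/3.8 = 1.116.
Total gain g = 1 − 1/A = 1 − 1/1.116 = 0.1039.
The known gain is 0.012.
g_alb = 0.1039 − 0.012 = 0.09.

0.09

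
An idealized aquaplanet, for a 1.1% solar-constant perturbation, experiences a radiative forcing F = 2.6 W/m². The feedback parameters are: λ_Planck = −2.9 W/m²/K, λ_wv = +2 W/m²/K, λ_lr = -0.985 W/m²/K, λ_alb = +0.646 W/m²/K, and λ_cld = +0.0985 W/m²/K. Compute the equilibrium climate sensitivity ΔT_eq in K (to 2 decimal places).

Net feedback parameter λ = (−2.9) + (+2) + (-0.985) + (+0.646) + (+0.0985) = -1.1405 W/m²/K.
ΔT = −F/λ = −2.6/(-1.1405) = 2.28 K.

2.28 K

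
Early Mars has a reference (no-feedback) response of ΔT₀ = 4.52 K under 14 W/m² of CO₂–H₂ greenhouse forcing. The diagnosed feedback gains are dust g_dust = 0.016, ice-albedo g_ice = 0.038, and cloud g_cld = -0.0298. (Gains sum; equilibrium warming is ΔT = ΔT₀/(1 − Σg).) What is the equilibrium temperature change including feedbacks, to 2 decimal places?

4.63 K

Total gain g = 0.016 + 0.038 − 0.0298 = 0.0242.
Amplification A = 1/(1 − 0.0242) = 1.025.
ΔT = 4.52 × 1.025 = 4.63 K.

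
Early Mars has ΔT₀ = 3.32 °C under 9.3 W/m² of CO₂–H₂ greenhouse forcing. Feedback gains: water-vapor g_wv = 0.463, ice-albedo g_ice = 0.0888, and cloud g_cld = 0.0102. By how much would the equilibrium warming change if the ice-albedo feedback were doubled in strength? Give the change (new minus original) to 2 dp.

1.93 °C

Original: g = 0.562, ΔT = 3.32/(1−0.562) = 7.5799 °C.
With doubled ice-albedo: g' = 0.6508, ΔT' = 3.32/(1−0.6508) = 9.5074 °C.
Change = 9.5074 − 7.5799 = 1.93 °C.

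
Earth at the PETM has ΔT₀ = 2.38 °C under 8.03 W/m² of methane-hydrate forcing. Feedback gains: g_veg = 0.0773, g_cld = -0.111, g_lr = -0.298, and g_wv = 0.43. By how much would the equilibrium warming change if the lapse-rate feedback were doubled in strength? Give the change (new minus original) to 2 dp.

Original: g = 0.0983, ΔT = 2.38/(1−0.0983) = 2.6395 °C.
With doubled lapse-rate: g' = -0.1997, ΔT' = 2.38/(1+0.1997) = 1.9838 °C.
Change = 1.9838 − 2.6395 = -0.66 °C.

-0.66 °C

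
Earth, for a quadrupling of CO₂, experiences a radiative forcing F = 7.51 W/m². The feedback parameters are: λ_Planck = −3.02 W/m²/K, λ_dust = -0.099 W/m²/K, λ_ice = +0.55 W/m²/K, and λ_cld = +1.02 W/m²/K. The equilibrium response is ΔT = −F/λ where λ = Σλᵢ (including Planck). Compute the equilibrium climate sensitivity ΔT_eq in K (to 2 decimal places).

Net feedback parameter λ = (−3.02) + (-0.099) + (+0.55) + (+1.02) = -1.549 W/m²/K.
ΔT = −F/λ = −7.51/(-1.549) = 4.85 K.

4.85 K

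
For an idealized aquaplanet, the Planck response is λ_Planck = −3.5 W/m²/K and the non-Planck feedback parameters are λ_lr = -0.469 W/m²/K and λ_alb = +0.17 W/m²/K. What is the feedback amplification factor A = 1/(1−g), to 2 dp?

Convert to gains: g_lr = -0.469/3.5 = -0.134; g_alb = 0.17/3.5 = 0.04857.
Total gain g = -0.08543.
A = 1/(1 + 0.08543) = 0.92.

0.92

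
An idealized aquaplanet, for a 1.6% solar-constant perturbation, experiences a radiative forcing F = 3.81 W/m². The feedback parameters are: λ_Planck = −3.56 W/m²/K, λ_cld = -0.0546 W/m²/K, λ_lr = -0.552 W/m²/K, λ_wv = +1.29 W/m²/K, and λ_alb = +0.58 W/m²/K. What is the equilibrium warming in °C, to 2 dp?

1.66 °C

Net feedback parameter λ = (−3.56) + (-0.0546) + (-0.552) + (+1.29) + (+0.58) = -2.2966 W/m²/K.
ΔT = −F/λ = −3.81/(-2.2966) = 1.66 °C.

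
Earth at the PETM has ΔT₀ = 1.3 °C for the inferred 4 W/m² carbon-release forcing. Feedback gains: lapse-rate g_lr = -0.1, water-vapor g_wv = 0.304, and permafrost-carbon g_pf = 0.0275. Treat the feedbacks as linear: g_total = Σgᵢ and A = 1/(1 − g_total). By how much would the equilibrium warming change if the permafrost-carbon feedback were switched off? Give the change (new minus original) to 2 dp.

-0.06 °C

Original: g = 0.2315, ΔT = 1.3/(1−0.2315) = 1.6916 °C.
Without permafrost-carbon: g' = 0.204, ΔT' = 1.3/(1−0.204) = 1.6332 °C.
Change = 1.6332 − 1.6916 = -0.06 °C.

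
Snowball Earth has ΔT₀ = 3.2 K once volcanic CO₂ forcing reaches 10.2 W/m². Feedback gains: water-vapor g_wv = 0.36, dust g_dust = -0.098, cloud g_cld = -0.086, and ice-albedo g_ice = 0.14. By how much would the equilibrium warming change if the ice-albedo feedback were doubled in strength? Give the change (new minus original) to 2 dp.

Original: g = 0.316, ΔT = 3.2/(1−0.316) = 4.6784 K.
With doubled ice-albedo: g' = 0.456, ΔT' = 3.2/(1−0.456) = 5.8824 K.
Change = 5.8824 − 4.6784 = 1.20 K.

1.20 K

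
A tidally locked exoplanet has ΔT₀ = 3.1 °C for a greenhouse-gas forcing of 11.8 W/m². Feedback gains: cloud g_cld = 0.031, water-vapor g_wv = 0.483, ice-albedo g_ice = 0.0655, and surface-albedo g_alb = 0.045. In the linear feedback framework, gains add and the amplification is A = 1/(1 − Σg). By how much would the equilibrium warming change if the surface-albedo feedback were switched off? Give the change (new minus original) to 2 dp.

-0.88 °C

Original: g = 0.6245, ΔT = 3.1/(1−0.6245) = 8.2557 °C.
Without surface-albedo: g' = 0.5795, ΔT' = 3.1/(1−0.5795) = 7.3722 °C.
Change = 7.3722 − 8.2557 = -0.88 °C.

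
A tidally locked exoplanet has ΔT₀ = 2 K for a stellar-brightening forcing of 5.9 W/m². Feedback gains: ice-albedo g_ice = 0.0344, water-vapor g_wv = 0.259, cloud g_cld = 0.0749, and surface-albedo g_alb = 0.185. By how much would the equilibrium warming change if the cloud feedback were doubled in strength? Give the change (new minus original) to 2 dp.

0.90 K

Original: g = 0.5533, ΔT = 2/(1−0.5533) = 4.4773 K.
With doubled cloud: g' = 0.6282, ΔT' = 2/(1−0.6282) = 5.3792 K.
Change = 5.3792 − 4.4773 = 0.90 K.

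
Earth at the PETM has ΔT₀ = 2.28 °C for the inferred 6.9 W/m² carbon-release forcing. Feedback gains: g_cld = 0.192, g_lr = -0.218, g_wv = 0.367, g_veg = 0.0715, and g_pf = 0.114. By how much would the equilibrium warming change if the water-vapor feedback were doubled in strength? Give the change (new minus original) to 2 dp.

16.59 °C

Original: g = 0.5265, ΔT = 2.28/(1−0.5265) = 4.8152 °C.
With doubled water-vapor: g' = 0.8935, ΔT' = 2.28/(1−0.8935) = 21.4085 °C.
Change = 21.4085 − 4.8152 = 16.59 °C.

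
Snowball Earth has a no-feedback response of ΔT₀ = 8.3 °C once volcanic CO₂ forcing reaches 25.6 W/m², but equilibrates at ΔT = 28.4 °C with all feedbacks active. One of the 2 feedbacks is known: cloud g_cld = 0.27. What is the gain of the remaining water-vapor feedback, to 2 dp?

0.44

Amplification A = ΔT/ΔT₀ = 28.4/8.3 = 3.422.
Total gain g = 1 − 1/A = 1 − 1/3.422 = 0.7078.
The known gain is 0.27.
g_wv = 0.7078 − 0.27 = 0.44.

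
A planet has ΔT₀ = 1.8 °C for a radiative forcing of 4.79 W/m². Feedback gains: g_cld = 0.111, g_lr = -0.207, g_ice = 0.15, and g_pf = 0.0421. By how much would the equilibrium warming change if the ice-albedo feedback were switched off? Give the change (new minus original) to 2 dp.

Original: g = 0.0961, ΔT = 1.8/(1−0.0961) = 1.9914 °C.
Without ice-albedo: g' = -0.0539, ΔT' = 1.8/(1+0.0539) = 1.7079 °C.
Change = 1.7079 − 1.9914 = -0.28 °C.

-0.28 °C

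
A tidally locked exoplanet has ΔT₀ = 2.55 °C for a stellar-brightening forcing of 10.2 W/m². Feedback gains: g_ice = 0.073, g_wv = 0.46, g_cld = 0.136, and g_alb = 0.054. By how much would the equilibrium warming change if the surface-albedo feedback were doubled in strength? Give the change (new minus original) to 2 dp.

2.23 °C

Original: g = 0.723, ΔT = 2.55/(1−0.723) = 9.2058 °C.
With doubled surface-albedo: g' = 0.777, ΔT' = 2.55/(1−0.777) = 11.4350 °C.
Change = 11.4350 − 9.2058 = 2.23 °C.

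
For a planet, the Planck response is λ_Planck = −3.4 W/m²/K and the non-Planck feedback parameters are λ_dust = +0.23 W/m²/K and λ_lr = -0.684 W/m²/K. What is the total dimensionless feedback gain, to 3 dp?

-0.134

Convert to gains: g_dust = 0.23/3.4 = 0.06765; g_lr = -0.684/3.4 = -0.2012.
Total gain g = -0.13355.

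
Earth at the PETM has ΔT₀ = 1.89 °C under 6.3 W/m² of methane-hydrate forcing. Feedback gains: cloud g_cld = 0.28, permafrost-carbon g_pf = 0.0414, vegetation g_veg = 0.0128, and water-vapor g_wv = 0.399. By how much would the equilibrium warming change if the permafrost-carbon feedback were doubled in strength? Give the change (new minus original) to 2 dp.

1.30 °C

Original: g = 0.7332, ΔT = 1.89/(1−0.7332) = 7.0840 °C.
With doubled permafrost-carbon: g' = 0.7746, ΔT' = 1.89/(1−0.7746) = 8.3851 °C.
Change = 8.3851 − 7.0840 = 1.30 °C.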